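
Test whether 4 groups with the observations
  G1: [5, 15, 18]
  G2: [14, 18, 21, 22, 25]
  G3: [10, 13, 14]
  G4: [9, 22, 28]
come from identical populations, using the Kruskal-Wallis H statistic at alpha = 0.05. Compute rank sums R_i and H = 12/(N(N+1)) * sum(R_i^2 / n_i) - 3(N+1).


Step 1: Combine all N = 14 observations and assign midranks.
sorted (value, group, rank): (5,G1,1), (9,G4,2), (10,G3,3), (13,G3,4), (14,G2,5.5), (14,G3,5.5), (15,G1,7), (18,G1,8.5), (18,G2,8.5), (21,G2,10), (22,G2,11.5), (22,G4,11.5), (25,G2,13), (28,G4,14)
Step 2: Sum ranks within each group.
R_1 = 16.5 (n_1 = 3)
R_2 = 48.5 (n_2 = 5)
R_3 = 12.5 (n_3 = 3)
R_4 = 27.5 (n_4 = 3)
Step 3: H = 12/(N(N+1)) * sum(R_i^2/n_i) - 3(N+1)
     = 12/(14*15) * (16.5^2/3 + 48.5^2/5 + 12.5^2/3 + 27.5^2/3) - 3*15
     = 0.057143 * 865.367 - 45
     = 4.449524.
Step 4: Ties present; correction factor C = 1 - 18/(14^3 - 14) = 0.993407. Corrected H = 4.449524 / 0.993407 = 4.479056.
Step 5: Under H0, H ~ chi^2(3); p-value = 0.214166.
Step 6: alpha = 0.05. fail to reject H0.

H = 4.4791, df = 3, p = 0.214166, fail to reject H0.


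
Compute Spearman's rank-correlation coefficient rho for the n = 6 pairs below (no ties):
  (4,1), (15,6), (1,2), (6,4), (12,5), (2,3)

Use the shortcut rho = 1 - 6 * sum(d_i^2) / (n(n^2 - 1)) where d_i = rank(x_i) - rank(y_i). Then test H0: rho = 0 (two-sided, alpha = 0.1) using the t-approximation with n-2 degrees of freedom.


Step 1: Rank x and y separately (midranks; no ties here).
rank(x): 4->3, 15->6, 1->1, 6->4, 12->5, 2->2
rank(y): 1->1, 6->6, 2->2, 4->4, 5->5, 3->3
Step 2: d_i = R_x(i) - R_y(i); compute d_i^2.
  (3-1)^2=4, (6-6)^2=0, (1-2)^2=1, (4-4)^2=0, (5-5)^2=0, (2-3)^2=1
sum(d^2) = 6.
Step 3: rho = 1 - 6*6 / (6*(6^2 - 1)) = 1 - 36/210 = 0.828571.
Step 4: Under H0, t = rho * sqrt((n-2)/(1-rho^2)) = 2.9598 ~ t(4).
Step 5: Two-sided p-value from the t-distribution with 4 df = 0.041563.
Step 6: alpha = 0.1. reject H0.

rho = 0.8286, p = 0.041563, reject H0 at alpha = 0.1.


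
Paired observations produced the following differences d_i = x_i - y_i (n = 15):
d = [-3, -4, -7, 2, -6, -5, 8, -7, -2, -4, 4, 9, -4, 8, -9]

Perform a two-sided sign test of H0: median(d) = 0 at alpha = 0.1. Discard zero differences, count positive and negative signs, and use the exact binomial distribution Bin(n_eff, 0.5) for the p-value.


Step 1: Discard zero differences. Original n = 15; n_eff = number of nonzero differences = 15.
Nonzero differences (with sign): -3, -4, -7, +2, -6, -5, +8, -7, -2, -4, +4, +9, -4, +8, -9
Step 2: Count signs: positive = 5, negative = 10.
Step 3: Under H0: P(positive) = 0.5, so the number of positives S ~ Bin(15, 0.5).
Step 4: Two-sided exact p-value = sum of Bin(15,0.5) probabilities at or below the observed probability = 0.301758.
Step 5: alpha = 0.1. fail to reject H0.

n_eff = 15, pos = 5, neg = 10, p = 0.301758, fail to reject H0.


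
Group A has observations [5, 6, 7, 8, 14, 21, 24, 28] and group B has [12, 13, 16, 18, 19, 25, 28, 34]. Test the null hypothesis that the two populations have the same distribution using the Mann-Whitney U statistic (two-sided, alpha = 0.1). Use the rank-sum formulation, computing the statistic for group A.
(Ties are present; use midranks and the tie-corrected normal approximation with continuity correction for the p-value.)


Step 1: Combine and sort all 16 observations; assign midranks.
sorted (value, group): (5,X), (6,X), (7,X), (8,X), (12,Y), (13,Y), (14,X), (16,Y), (18,Y), (19,Y), (21,X), (24,X), (25,Y), (28,X), (28,Y), (34,Y)
ranks: 5->1, 6->2, 7->3, 8->4, 12->5, 13->6, 14->7, 16->8, 18->9, 19->10, 21->11, 24->12, 25->13, 28->14.5, 28->14.5, 34->16
Step 2: Rank sum for X: R1 = 1 + 2 + 3 + 4 + 7 + 11 + 12 + 14.5 = 54.5.
Step 3: U_X = R1 - n1(n1+1)/2 = 54.5 - 8*9/2 = 54.5 - 36 = 18.5.
       U_Y = n1*n2 - U_X = 64 - 18.5 = 45.5.
Step 4: Ties are present, so use the tie-corrected normal approximation (with continuity correction) for the p-value.
Step 5: p-value = 0.171852; compare to alpha = 0.1. fail to reject H0.

U_X = 18.5, p = 0.171852, fail to reject H0 at alpha = 0.1.


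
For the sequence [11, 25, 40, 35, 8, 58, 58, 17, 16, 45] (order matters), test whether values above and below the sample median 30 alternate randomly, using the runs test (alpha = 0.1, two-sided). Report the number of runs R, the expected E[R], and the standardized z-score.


Step 1: Compute median = 30; label A = above, B = below.
Labels in order: BBAABAABBA  (n_A = 5, n_B = 5)
Step 2: Count runs R = 6.
Step 3: Under H0 (random ordering), E[R] = 2*n_A*n_B/(n_A+n_B) + 1 = 2*5*5/10 + 1 = 6.0000.
        Var[R] = 2*n_A*n_B*(2*n_A*n_B - n_A - n_B) / ((n_A+n_B)^2 * (n_A+n_B-1)) = 2000/900 = 2.2222.
        SD[R] = 1.4907.
Step 4: R = E[R], so z = 0 with no continuity correction.
Step 5: Two-sided p-value via normal approximation = 2*(1 - Phi(|z|)) = 1.000000.
Step 6: alpha = 0.1. fail to reject H0.

R = 6, z = 0.0000, p = 1.000000, fail to reject H0.


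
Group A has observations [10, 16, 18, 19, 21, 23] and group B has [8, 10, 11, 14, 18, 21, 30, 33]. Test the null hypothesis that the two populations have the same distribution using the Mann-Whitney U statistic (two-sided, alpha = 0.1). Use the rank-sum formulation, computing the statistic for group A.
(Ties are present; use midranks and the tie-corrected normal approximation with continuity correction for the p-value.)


Step 1: Combine and sort all 14 observations; assign midranks.
sorted (value, group): (8,Y), (10,X), (10,Y), (11,Y), (14,Y), (16,X), (18,X), (18,Y), (19,X), (21,X), (21,Y), (23,X), (30,Y), (33,Y)
ranks: 8->1, 10->2.5, 10->2.5, 11->4, 14->5, 16->6, 18->7.5, 18->7.5, 19->9, 21->10.5, 21->10.5, 23->12, 30->13, 33->14
Step 2: Rank sum for X: R1 = 2.5 + 6 + 7.5 + 9 + 10.5 + 12 = 47.5.
Step 3: U_X = R1 - n1(n1+1)/2 = 47.5 - 6*7/2 = 47.5 - 21 = 26.5.
       U_Y = n1*n2 - U_X = 48 - 26.5 = 21.5.
Step 4: Ties are present, so use the tie-corrected normal approximation (with continuity correction) for the p-value.
Step 5: p-value = 0.795593; compare to alpha = 0.1. fail to reject H0.

U_X = 26.5, p = 0.795593, fail to reject H0 at alpha = 0.1.


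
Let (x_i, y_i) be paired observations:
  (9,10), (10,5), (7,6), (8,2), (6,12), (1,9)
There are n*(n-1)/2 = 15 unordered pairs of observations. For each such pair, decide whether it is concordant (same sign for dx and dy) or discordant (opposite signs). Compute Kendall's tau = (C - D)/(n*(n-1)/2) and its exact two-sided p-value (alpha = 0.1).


Step 1: Enumerate the 15 unordered pairs (i,j) with i<j and classify each by sign(x_j-x_i) * sign(y_j-y_i).
  (1,2):dx=+1,dy=-5->D; (1,3):dx=-2,dy=-4->C; (1,4):dx=-1,dy=-8->C; (1,5):dx=-3,dy=+2->D
  (1,6):dx=-8,dy=-1->C; (2,3):dx=-3,dy=+1->D; (2,4):dx=-2,dy=-3->C; (2,5):dx=-4,dy=+7->D
  (2,6):dx=-9,dy=+4->D; (3,4):dx=+1,dy=-4->D; (3,5):dx=-1,dy=+6->D; (3,6):dx=-6,dy=+3->D
  (4,5):dx=-2,dy=+10->D; (4,6):dx=-7,dy=+7->D; (5,6):dx=-5,dy=-3->C
Step 2: C = 5, D = 10, total pairs = 15.
Step 3: tau = (C - D)/(n(n-1)/2) = (5 - 10)/15 = -0.333333.
Step 4: Exact two-sided p-value (enumerate n! = 720 permutations of y under H0): p = 0.469444.
Step 5: alpha = 0.1. fail to reject H0.

tau_b = -0.3333 (C=5, D=10), p = 0.469444, fail to reject H0.


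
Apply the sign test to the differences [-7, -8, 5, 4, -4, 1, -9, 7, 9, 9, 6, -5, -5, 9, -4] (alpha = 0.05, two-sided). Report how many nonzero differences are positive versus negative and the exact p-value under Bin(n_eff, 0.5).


Step 1: Discard zero differences. Original n = 15; n_eff = number of nonzero differences = 15.
Nonzero differences (with sign): -7, -8, +5, +4, -4, +1, -9, +7, +9, +9, +6, -5, -5, +9, -4
Step 2: Count signs: positive = 8, negative = 7.
Step 3: Under H0: P(positive) = 0.5, so the number of positives S ~ Bin(15, 0.5).
Step 4: Two-sided exact p-value = sum of Bin(15,0.5) probabilities at or below the observed probability = 1.000000.
Step 5: alpha = 0.05. fail to reject H0.

n_eff = 15, pos = 8, neg = 7, p = 1.000000, fail to reject H0.


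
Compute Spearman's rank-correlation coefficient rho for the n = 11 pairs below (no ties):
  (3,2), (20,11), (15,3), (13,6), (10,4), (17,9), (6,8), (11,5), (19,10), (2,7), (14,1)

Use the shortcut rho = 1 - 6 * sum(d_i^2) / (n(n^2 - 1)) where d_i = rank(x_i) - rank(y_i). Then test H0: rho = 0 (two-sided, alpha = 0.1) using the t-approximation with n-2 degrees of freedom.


Step 1: Rank x and y separately (midranks; no ties here).
rank(x): 3->2, 20->11, 15->8, 13->6, 10->4, 17->9, 6->3, 11->5, 19->10, 2->1, 14->7
rank(y): 2->2, 11->11, 3->3, 6->6, 4->4, 9->9, 8->8, 5->5, 10->10, 7->7, 1->1
Step 2: d_i = R_x(i) - R_y(i); compute d_i^2.
  (2-2)^2=0, (11-11)^2=0, (8-3)^2=25, (6-6)^2=0, (4-4)^2=0, (9-9)^2=0, (3-8)^2=25, (5-5)^2=0, (10-10)^2=0, (1-7)^2=36, (7-1)^2=36
sum(d^2) = 122.
Step 3: rho = 1 - 6*122 / (11*(11^2 - 1)) = 1 - 732/1320 = 0.445455.
Step 4: Under H0, t = rho * sqrt((n-2)/(1-rho^2)) = 1.4926 ~ t(9).
Step 5: Two-sided p-value from the t-distribution with 9 df = 0.169733.
Step 6: alpha = 0.1. fail to reject H0.

rho = 0.4455, p = 0.169733, fail to reject H0 at alpha = 0.1.


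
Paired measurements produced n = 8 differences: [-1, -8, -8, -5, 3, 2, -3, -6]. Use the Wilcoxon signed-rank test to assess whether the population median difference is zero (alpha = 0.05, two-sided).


Step 1: Drop any zero differences (none here) and take |d_i|.
|d| = [1, 8, 8, 5, 3, 2, 3, 6]
Step 2: Midrank |d_i| (ties get averaged ranks).
ranks: |1|->1, |8|->7.5, |8|->7.5, |5|->5, |3|->3.5, |2|->2, |3|->3.5, |6|->6
Step 3: Attach original signs; sum ranks with positive sign and with negative sign.
W+ = 3.5 + 2 = 5.5
W- = 1 + 7.5 + 7.5 + 5 + 3.5 + 6 = 30.5
(Check: W+ + W- = 36 should equal n(n+1)/2 = 36.)
Step 4: Test statistic W = min(W+, W-) = 5.5.
Step 5: Ties in |d|, so use the tie-corrected normal approximation.
        E[W] = n(n+1)/4 = 8*9/4 = 18.
        Tie groups: |d|=3 (t=2), |d|=8 (t=2); sum(t^3 - t) = 12.
        Var[W] = n(n+1)(2n+1)/24 - sum(t^3-t)/48 = 1224/24 - 12/48 = 50.75.
        z = (W - E[W]) / sqrt(Var[W]) = (5.5 - 18) / 7.1239 = -1.7547.
        Two-sided p = 2*Phi(z) = 0.079318.
Step 6: alpha = 0.05. fail to reject H0.

W+ = 5.5, W- = 30.5, W = min = 5.5, p = 0.079318, fail to reject H0.


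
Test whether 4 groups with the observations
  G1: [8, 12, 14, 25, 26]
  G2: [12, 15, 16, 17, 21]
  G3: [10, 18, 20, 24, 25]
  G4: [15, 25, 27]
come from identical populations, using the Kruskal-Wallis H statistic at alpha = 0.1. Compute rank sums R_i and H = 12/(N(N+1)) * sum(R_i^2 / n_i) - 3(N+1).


Step 1: Combine all N = 18 observations and assign midranks.
sorted (value, group, rank): (8,G1,1), (10,G3,2), (12,G1,3.5), (12,G2,3.5), (14,G1,5), (15,G2,6.5), (15,G4,6.5), (16,G2,8), (17,G2,9), (18,G3,10), (20,G3,11), (21,G2,12), (24,G3,13), (25,G1,15), (25,G3,15), (25,G4,15), (26,G1,17), (27,G4,18)
Step 2: Sum ranks within each group.
R_1 = 41.5 (n_1 = 5)
R_2 = 39 (n_2 = 5)
R_3 = 51 (n_3 = 5)
R_4 = 39.5 (n_4 = 3)
Step 3: H = 12/(N(N+1)) * sum(R_i^2/n_i) - 3(N+1)
     = 12/(18*19) * (41.5^2/5 + 39^2/5 + 51^2/5 + 39.5^2/3) - 3*19
     = 0.035088 * 1688.93 - 57
     = 2.260819.
Step 4: Ties present; correction factor C = 1 - 36/(18^3 - 18) = 0.993808. Corrected H = 2.260819 / 0.993808 = 2.274905.
Step 5: Under H0, H ~ chi^2(3); p-value = 0.517346.
Step 6: alpha = 0.1. fail to reject H0.

H = 2.2749, df = 3, p = 0.517346, fail to reject H0.


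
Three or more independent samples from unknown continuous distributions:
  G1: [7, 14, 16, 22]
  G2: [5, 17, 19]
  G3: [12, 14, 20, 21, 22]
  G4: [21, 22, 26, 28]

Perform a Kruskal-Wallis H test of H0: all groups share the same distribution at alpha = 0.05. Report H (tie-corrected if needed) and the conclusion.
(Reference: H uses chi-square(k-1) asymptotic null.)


Step 1: Combine all N = 16 observations and assign midranks.
sorted (value, group, rank): (5,G2,1), (7,G1,2), (12,G3,3), (14,G1,4.5), (14,G3,4.5), (16,G1,6), (17,G2,7), (19,G2,8), (20,G3,9), (21,G3,10.5), (21,G4,10.5), (22,G1,13), (22,G3,13), (22,G4,13), (26,G4,15), (28,G4,16)
Step 2: Sum ranks within each group.
R_1 = 25.5 (n_1 = 4)
R_2 = 16 (n_2 = 3)
R_3 = 40 (n_3 = 5)
R_4 = 54.5 (n_4 = 4)
Step 3: H = 12/(N(N+1)) * sum(R_i^2/n_i) - 3(N+1)
     = 12/(16*17) * (25.5^2/4 + 16^2/3 + 40^2/5 + 54.5^2/4) - 3*17
     = 0.044118 * 1310.46 - 51
     = 6.814338.
Step 4: Ties present; correction factor C = 1 - 36/(16^3 - 16) = 0.991176. Corrected H = 6.814338 / 0.991176 = 6.875000.
Step 5: Under H0, H ~ chi^2(3); p-value = 0.075990.
Step 6: alpha = 0.05. fail to reject H0.

H = 6.8750, df = 3, p = 0.075990, fail to reject H0.


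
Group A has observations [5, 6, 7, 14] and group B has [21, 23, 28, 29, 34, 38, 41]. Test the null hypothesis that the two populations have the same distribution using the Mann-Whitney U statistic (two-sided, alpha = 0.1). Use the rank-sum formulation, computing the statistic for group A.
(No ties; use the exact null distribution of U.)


Step 1: Combine and sort all 11 observations; assign midranks.
sorted (value, group): (5,X), (6,X), (7,X), (14,X), (21,Y), (23,Y), (28,Y), (29,Y), (34,Y), (38,Y), (41,Y)
ranks: 5->1, 6->2, 7->3, 14->4, 21->5, 23->6, 28->7, 29->8, 34->9, 38->10, 41->11
Step 2: Rank sum for X: R1 = 1 + 2 + 3 + 4 = 10.
Step 3: U_X = R1 - n1(n1+1)/2 = 10 - 4*5/2 = 10 - 10 = 0.
       U_Y = n1*n2 - U_X = 28 - 0 = 28.
Step 4: No ties, so the exact null distribution of U (based on enumerating the C(11,4) = 330 equally likely rank assignments) gives the two-sided p-value.
Step 5: p-value = 0.006061; compare to alpha = 0.1. reject H0.

U_X = 0, p = 0.006061, reject H0 at alpha = 0.1.


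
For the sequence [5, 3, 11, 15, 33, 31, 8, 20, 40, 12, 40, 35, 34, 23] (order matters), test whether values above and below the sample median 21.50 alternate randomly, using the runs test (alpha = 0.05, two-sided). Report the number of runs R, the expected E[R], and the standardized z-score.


Step 1: Compute median = 21.50; label A = above, B = below.
Labels in order: BBBBAABBABAAAA  (n_A = 7, n_B = 7)
Step 2: Count runs R = 6.
Step 3: Under H0 (random ordering), E[R] = 2*n_A*n_B/(n_A+n_B) + 1 = 2*7*7/14 + 1 = 8.0000.
        Var[R] = 2*n_A*n_B*(2*n_A*n_B - n_A - n_B) / ((n_A+n_B)^2 * (n_A+n_B-1)) = 8232/2548 = 3.2308.
        SD[R] = 1.7974.
Step 4: Continuity-corrected z = (R + 0.5 - E[R]) / SD[R] = (6 + 0.5 - 8.0000) / 1.7974 = -0.8345.
Step 5: Two-sided p-value via normal approximation = 2*(1 - Phi(|z|)) = 0.403986.
Step 6: alpha = 0.05. fail to reject H0.

R = 6, z = -0.8345, p = 0.403986, fail to reject H0.


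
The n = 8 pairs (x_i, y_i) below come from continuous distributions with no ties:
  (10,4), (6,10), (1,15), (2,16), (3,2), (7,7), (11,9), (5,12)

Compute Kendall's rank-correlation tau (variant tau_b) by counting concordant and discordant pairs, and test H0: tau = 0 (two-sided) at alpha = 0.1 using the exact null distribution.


Step 1: Enumerate the 28 unordered pairs (i,j) with i<j and classify each by sign(x_j-x_i) * sign(y_j-y_i).
  (1,2):dx=-4,dy=+6->D; (1,3):dx=-9,dy=+11->D; (1,4):dx=-8,dy=+12->D; (1,5):dx=-7,dy=-2->C
  (1,6):dx=-3,dy=+3->D; (1,7):dx=+1,dy=+5->C; (1,8):dx=-5,dy=+8->D; (2,3):dx=-5,dy=+5->D
  (2,4):dx=-4,dy=+6->D; (2,5):dx=-3,dy=-8->C; (2,6):dx=+1,dy=-3->D; (2,7):dx=+5,dy=-1->D
  (2,8):dx=-1,dy=+2->D; (3,4):dx=+1,dy=+1->C; (3,5):dx=+2,dy=-13->D; (3,6):dx=+6,dy=-8->D
  (3,7):dx=+10,dy=-6->D; (3,8):dx=+4,dy=-3->D; (4,5):dx=+1,dy=-14->D; (4,6):dx=+5,dy=-9->D
  (4,7):dx=+9,dy=-7->D; (4,8):dx=+3,dy=-4->D; (5,6):dx=+4,dy=+5->C; (5,7):dx=+8,dy=+7->C
  (5,8):dx=+2,dy=+10->C; (6,7):dx=+4,dy=+2->C; (6,8):dx=-2,dy=+5->D; (7,8):dx=-6,dy=+3->D
Step 2: C = 8, D = 20, total pairs = 28.
Step 3: tau = (C - D)/(n(n-1)/2) = (8 - 20)/28 = -0.428571.
Step 4: Exact two-sided p-value (enumerate n! = 40320 permutations of y under H0): p = 0.178869.
Step 5: alpha = 0.1. fail to reject H0.

tau_b = -0.4286 (C=8, D=20), p = 0.178869, fail to reject H0.


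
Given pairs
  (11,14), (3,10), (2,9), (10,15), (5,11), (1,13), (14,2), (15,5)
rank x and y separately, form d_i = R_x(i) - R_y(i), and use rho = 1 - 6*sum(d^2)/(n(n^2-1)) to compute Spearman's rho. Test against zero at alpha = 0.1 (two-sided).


Step 1: Rank x and y separately (midranks; no ties here).
rank(x): 11->6, 3->3, 2->2, 10->5, 5->4, 1->1, 14->7, 15->8
rank(y): 14->7, 10->4, 9->3, 15->8, 11->5, 13->6, 2->1, 5->2
Step 2: d_i = R_x(i) - R_y(i); compute d_i^2.
  (6-7)^2=1, (3-4)^2=1, (2-3)^2=1, (5-8)^2=9, (4-5)^2=1, (1-6)^2=25, (7-1)^2=36, (8-2)^2=36
sum(d^2) = 110.
Step 3: rho = 1 - 6*110 / (8*(8^2 - 1)) = 1 - 660/504 = -0.309524.
Step 4: Under H0, t = rho * sqrt((n-2)/(1-rho^2)) = -0.7973 ~ t(6).
Step 5: Two-sided p-value from the t-distribution with 6 df = 0.455645.
Step 6: alpha = 0.1. fail to reject H0.

rho = -0.3095, p = 0.455645, fail to reject H0 at alpha = 0.1.


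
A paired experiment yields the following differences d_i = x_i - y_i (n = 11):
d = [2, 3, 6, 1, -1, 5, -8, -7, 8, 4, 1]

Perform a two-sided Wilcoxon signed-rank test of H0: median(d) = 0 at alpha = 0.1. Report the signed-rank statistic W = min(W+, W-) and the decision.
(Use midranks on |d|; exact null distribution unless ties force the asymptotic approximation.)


Step 1: Drop any zero differences (none here) and take |d_i|.
|d| = [2, 3, 6, 1, 1, 5, 8, 7, 8, 4, 1]
Step 2: Midrank |d_i| (ties get averaged ranks).
ranks: |2|->4, |3|->5, |6|->8, |1|->2, |1|->2, |5|->7, |8|->10.5, |7|->9, |8|->10.5, |4|->6, |1|->2
Step 3: Attach original signs; sum ranks with positive sign and with negative sign.
W+ = 4 + 5 + 8 + 2 + 7 + 10.5 + 6 + 2 = 44.5
W- = 2 + 10.5 + 9 = 21.5
(Check: W+ + W- = 66 should equal n(n+1)/2 = 66.)
Step 4: Test statistic W = min(W+, W-) = 21.5.
Step 5: Ties in |d|, so use the tie-corrected normal approximation.
        E[W] = n(n+1)/4 = 11*12/4 = 33.
        Tie groups: |d|=1 (t=3), |d|=8 (t=2); sum(t^3 - t) = 30.
        Var[W] = n(n+1)(2n+1)/24 - sum(t^3-t)/48 = 3036/24 - 30/48 = 125.875.
        z = (W - E[W]) / sqrt(Var[W]) = (21.5 - 33) / 11.2194 = -1.0250.
        Two-sided p = 2*Phi(z) = 0.305358.
Step 6: alpha = 0.1. fail to reject H0.

W+ = 44.5, W- = 21.5, W = min = 21.5, p = 0.305358, fail to reject H0.


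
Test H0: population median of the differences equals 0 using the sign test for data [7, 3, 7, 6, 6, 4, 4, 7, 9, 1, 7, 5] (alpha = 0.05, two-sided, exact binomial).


Step 1: Discard zero differences. Original n = 12; n_eff = number of nonzero differences = 12.
Nonzero differences (with sign): +7, +3, +7, +6, +6, +4, +4, +7, +9, +1, +7, +5
Step 2: Count signs: positive = 12, negative = 0.
Step 3: Under H0: P(positive) = 0.5, so the number of positives S ~ Bin(12, 0.5).
Step 4: Two-sided exact p-value = sum of Bin(12,0.5) probabilities at or below the observed probability = 0.000488.
Step 5: alpha = 0.05. reject H0.

n_eff = 12, pos = 12, neg = 0, p = 0.000488, reject H0.


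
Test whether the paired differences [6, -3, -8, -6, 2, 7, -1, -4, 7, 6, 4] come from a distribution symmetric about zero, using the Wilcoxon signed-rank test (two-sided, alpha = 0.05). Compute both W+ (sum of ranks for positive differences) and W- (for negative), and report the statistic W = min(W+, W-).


Step 1: Drop any zero differences (none here) and take |d_i|.
|d| = [6, 3, 8, 6, 2, 7, 1, 4, 7, 6, 4]
Step 2: Midrank |d_i| (ties get averaged ranks).
ranks: |6|->7, |3|->3, |8|->11, |6|->7, |2|->2, |7|->9.5, |1|->1, |4|->4.5, |7|->9.5, |6|->7, |4|->4.5
Step 3: Attach original signs; sum ranks with positive sign and with negative sign.
W+ = 7 + 2 + 9.5 + 9.5 + 7 + 4.5 = 39.5
W- = 3 + 11 + 7 + 1 + 4.5 = 26.5
(Check: W+ + W- = 66 should equal n(n+1)/2 = 66.)
Step 4: Test statistic W = min(W+, W-) = 26.5.
Step 5: Ties in |d|, so use the tie-corrected normal approximation.
        E[W] = n(n+1)/4 = 11*12/4 = 33.
        Tie groups: |d|=4 (t=2), |d|=6 (t=3), |d|=7 (t=2); sum(t^3 - t) = 36.
        Var[W] = n(n+1)(2n+1)/24 - sum(t^3-t)/48 = 3036/24 - 36/48 = 125.75.
        z = (W - E[W]) / sqrt(Var[W]) = (26.5 - 33) / 11.2138 = -0.5796.
        Two-sided p = 2*Phi(z) = 0.562157.
Step 6: alpha = 0.05. fail to reject H0.

W+ = 39.5, W- = 26.5, W = min = 26.5, p = 0.562157, fail to reject H0.


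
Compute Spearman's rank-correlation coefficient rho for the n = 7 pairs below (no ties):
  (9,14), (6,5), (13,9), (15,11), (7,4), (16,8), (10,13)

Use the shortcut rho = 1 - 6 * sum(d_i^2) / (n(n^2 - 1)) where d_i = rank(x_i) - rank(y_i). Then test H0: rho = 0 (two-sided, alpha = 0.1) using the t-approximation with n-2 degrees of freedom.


Step 1: Rank x and y separately (midranks; no ties here).
rank(x): 9->3, 6->1, 13->5, 15->6, 7->2, 16->7, 10->4
rank(y): 14->7, 5->2, 9->4, 11->5, 4->1, 8->3, 13->6
Step 2: d_i = R_x(i) - R_y(i); compute d_i^2.
  (3-7)^2=16, (1-2)^2=1, (5-4)^2=1, (6-5)^2=1, (2-1)^2=1, (7-3)^2=16, (4-6)^2=4
sum(d^2) = 40.
Step 3: rho = 1 - 6*40 / (7*(7^2 - 1)) = 1 - 240/336 = 0.285714.
Step 4: Under H0, t = rho * sqrt((n-2)/(1-rho^2)) = 0.6667 ~ t(5).
Step 5: Two-sided p-value from the t-distribution with 5 df = 0.534509.
Step 6: alpha = 0.1. fail to reject H0.

rho = 0.2857, p = 0.534509, fail to reject H0 at alpha = 0.1.


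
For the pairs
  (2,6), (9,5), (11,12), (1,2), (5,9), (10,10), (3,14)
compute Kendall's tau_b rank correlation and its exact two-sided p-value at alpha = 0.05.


Step 1: Enumerate the 21 unordered pairs (i,j) with i<j and classify each by sign(x_j-x_i) * sign(y_j-y_i).
  (1,2):dx=+7,dy=-1->D; (1,3):dx=+9,dy=+6->C; (1,4):dx=-1,dy=-4->C; (1,5):dx=+3,dy=+3->C
  (1,6):dx=+8,dy=+4->C; (1,7):dx=+1,dy=+8->C; (2,3):dx=+2,dy=+7->C; (2,4):dx=-8,dy=-3->C
  (2,5):dx=-4,dy=+4->D; (2,6):dx=+1,dy=+5->C; (2,7):dx=-6,dy=+9->D; (3,4):dx=-10,dy=-10->C
  (3,5):dx=-6,dy=-3->C; (3,6):dx=-1,dy=-2->C; (3,7):dx=-8,dy=+2->D; (4,5):dx=+4,dy=+7->C
  (4,6):dx=+9,dy=+8->C; (4,7):dx=+2,dy=+12->C; (5,6):dx=+5,dy=+1->C; (5,7):dx=-2,dy=+5->D
  (6,7):dx=-7,dy=+4->D
Step 2: C = 15, D = 6, total pairs = 21.
Step 3: tau = (C - D)/(n(n-1)/2) = (15 - 6)/21 = 0.428571.
Step 4: Exact two-sided p-value (enumerate n! = 5040 permutations of y under H0): p = 0.238889.
Step 5: alpha = 0.05. fail to reject H0.

tau_b = 0.4286 (C=15, D=6), p = 0.238889, fail to reject H0.


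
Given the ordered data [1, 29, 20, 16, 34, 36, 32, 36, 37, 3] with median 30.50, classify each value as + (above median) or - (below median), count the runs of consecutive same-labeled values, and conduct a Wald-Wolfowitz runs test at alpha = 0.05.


Step 1: Compute median = 30.50; label A = above, B = below.
Labels in order: BBBBAAAAAB  (n_A = 5, n_B = 5)
Step 2: Count runs R = 3.
Step 3: Under H0 (random ordering), E[R] = 2*n_A*n_B/(n_A+n_B) + 1 = 2*5*5/10 + 1 = 6.0000.
        Var[R] = 2*n_A*n_B*(2*n_A*n_B - n_A - n_B) / ((n_A+n_B)^2 * (n_A+n_B-1)) = 2000/900 = 2.2222.
        SD[R] = 1.4907.
Step 4: Continuity-corrected z = (R + 0.5 - E[R]) / SD[R] = (3 + 0.5 - 6.0000) / 1.4907 = -1.6771.
Step 5: Two-sided p-value via normal approximation = 2*(1 - Phi(|z|)) = 0.093533.
Step 6: alpha = 0.05. fail to reject H0.

R = 3, z = -1.6771, p = 0.093533, fail to reject H0.


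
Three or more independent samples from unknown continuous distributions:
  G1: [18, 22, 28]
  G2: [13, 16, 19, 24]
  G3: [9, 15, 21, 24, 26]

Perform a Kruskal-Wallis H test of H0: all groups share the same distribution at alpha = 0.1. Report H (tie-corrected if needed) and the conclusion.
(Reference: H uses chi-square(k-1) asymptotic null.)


Step 1: Combine all N = 12 observations and assign midranks.
sorted (value, group, rank): (9,G3,1), (13,G2,2), (15,G3,3), (16,G2,4), (18,G1,5), (19,G2,6), (21,G3,7), (22,G1,8), (24,G2,9.5), (24,G3,9.5), (26,G3,11), (28,G1,12)
Step 2: Sum ranks within each group.
R_1 = 25 (n_1 = 3)
R_2 = 21.5 (n_2 = 4)
R_3 = 31.5 (n_3 = 5)
Step 3: H = 12/(N(N+1)) * sum(R_i^2/n_i) - 3(N+1)
     = 12/(12*13) * (25^2/3 + 21.5^2/4 + 31.5^2/5) - 3*13
     = 0.076923 * 522.346 - 39
     = 1.180449.
Step 4: Ties present; correction factor C = 1 - 6/(12^3 - 12) = 0.996503. Corrected H = 1.180449 / 0.996503 = 1.184591.
Step 5: Under H0, H ~ chi^2(2); p-value = 0.553056.
Step 6: alpha = 0.1. fail to reject H0.

H = 1.1846, df = 2, p = 0.553056, fail to reject H0.


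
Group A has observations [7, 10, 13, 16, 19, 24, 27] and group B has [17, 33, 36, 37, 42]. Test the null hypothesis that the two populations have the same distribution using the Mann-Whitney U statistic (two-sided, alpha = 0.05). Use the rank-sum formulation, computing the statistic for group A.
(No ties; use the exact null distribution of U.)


Step 1: Combine and sort all 12 observations; assign midranks.
sorted (value, group): (7,X), (10,X), (13,X), (16,X), (17,Y), (19,X), (24,X), (27,X), (33,Y), (36,Y), (37,Y), (42,Y)
ranks: 7->1, 10->2, 13->3, 16->4, 17->5, 19->6, 24->7, 27->8, 33->9, 36->10, 37->11, 42->12
Step 2: Rank sum for X: R1 = 1 + 2 + 3 + 4 + 6 + 7 + 8 = 31.
Step 3: U_X = R1 - n1(n1+1)/2 = 31 - 7*8/2 = 31 - 28 = 3.
       U_Y = n1*n2 - U_X = 35 - 3 = 32.
Step 4: No ties, so the exact null distribution of U (based on enumerating the C(12,7) = 792 equally likely rank assignments) gives the two-sided p-value.
Step 5: p-value = 0.017677; compare to alpha = 0.05. reject H0.

U_X = 3, p = 0.017677, reject H0 at alpha = 0.05.


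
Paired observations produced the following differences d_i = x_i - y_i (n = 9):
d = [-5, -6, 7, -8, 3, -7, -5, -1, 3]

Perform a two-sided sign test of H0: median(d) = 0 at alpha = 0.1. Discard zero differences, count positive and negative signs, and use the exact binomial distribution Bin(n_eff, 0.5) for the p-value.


Step 1: Discard zero differences. Original n = 9; n_eff = number of nonzero differences = 9.
Nonzero differences (with sign): -5, -6, +7, -8, +3, -7, -5, -1, +3
Step 2: Count signs: positive = 3, negative = 6.
Step 3: Under H0: P(positive) = 0.5, so the number of positives S ~ Bin(9, 0.5).
Step 4: Two-sided exact p-value = sum of Bin(9,0.5) probabilities at or below the observed probability = 0.507812.
Step 5: alpha = 0.1. fail to reject H0.

n_eff = 9, pos = 3, neg = 6, p = 0.507812, fail to reject H0.


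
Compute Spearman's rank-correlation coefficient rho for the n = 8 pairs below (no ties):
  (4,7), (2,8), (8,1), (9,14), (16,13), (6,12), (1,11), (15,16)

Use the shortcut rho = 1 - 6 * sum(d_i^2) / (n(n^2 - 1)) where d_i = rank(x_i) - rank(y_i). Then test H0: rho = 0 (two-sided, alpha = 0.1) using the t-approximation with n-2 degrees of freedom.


Step 1: Rank x and y separately (midranks; no ties here).
rank(x): 4->3, 2->2, 8->5, 9->6, 16->8, 6->4, 1->1, 15->7
rank(y): 7->2, 8->3, 1->1, 14->7, 13->6, 12->5, 11->4, 16->8
Step 2: d_i = R_x(i) - R_y(i); compute d_i^2.
  (3-2)^2=1, (2-3)^2=1, (5-1)^2=16, (6-7)^2=1, (8-6)^2=4, (4-5)^2=1, (1-4)^2=9, (7-8)^2=1
sum(d^2) = 34.
Step 3: rho = 1 - 6*34 / (8*(8^2 - 1)) = 1 - 204/504 = 0.595238.
Step 4: Under H0, t = rho * sqrt((n-2)/(1-rho^2)) = 1.8145 ~ t(6).
Step 5: Two-sided p-value from the t-distribution with 6 df = 0.119530.
Step 6: alpha = 0.1. fail to reject H0.

rho = 0.5952, p = 0.119530, fail to reject H0 at alpha = 0.1.


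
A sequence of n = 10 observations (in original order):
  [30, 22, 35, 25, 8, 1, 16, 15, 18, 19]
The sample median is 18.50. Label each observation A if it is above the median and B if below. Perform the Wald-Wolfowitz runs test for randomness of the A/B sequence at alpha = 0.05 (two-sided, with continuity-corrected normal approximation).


Step 1: Compute median = 18.50; label A = above, B = below.
Labels in order: AAAABBBBBA  (n_A = 5, n_B = 5)
Step 2: Count runs R = 3.
Step 3: Under H0 (random ordering), E[R] = 2*n_A*n_B/(n_A+n_B) + 1 = 2*5*5/10 + 1 = 6.0000.
        Var[R] = 2*n_A*n_B*(2*n_A*n_B - n_A - n_B) / ((n_A+n_B)^2 * (n_A+n_B-1)) = 2000/900 = 2.2222.
        SD[R] = 1.4907.
Step 4: Continuity-corrected z = (R + 0.5 - E[R]) / SD[R] = (3 + 0.5 - 6.0000) / 1.4907 = -1.6771.
Step 5: Two-sided p-value via normal approximation = 2*(1 - Phi(|z|)) = 0.093533.
Step 6: alpha = 0.05. fail to reject H0.

R = 3, z = -1.6771, p = 0.093533, fail to reject H0.


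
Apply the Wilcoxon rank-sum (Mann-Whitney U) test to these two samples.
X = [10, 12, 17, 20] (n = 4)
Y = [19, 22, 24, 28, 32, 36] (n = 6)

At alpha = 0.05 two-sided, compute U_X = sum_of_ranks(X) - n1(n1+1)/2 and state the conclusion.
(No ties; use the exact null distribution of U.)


Step 1: Combine and sort all 10 observations; assign midranks.
sorted (value, group): (10,X), (12,X), (17,X), (19,Y), (20,X), (22,Y), (24,Y), (28,Y), (32,Y), (36,Y)
ranks: 10->1, 12->2, 17->3, 19->4, 20->5, 22->6, 24->7, 28->8, 32->9, 36->10
Step 2: Rank sum for X: R1 = 1 + 2 + 3 + 5 = 11.
Step 3: U_X = R1 - n1(n1+1)/2 = 11 - 4*5/2 = 11 - 10 = 1.
       U_Y = n1*n2 - U_X = 24 - 1 = 23.
Step 4: No ties, so the exact null distribution of U (based on enumerating the C(10,4) = 210 equally likely rank assignments) gives the two-sided p-value.
Step 5: p-value = 0.019048; compare to alpha = 0.05. reject H0.

U_X = 1, p = 0.019048, reject H0 at alpha = 0.05.


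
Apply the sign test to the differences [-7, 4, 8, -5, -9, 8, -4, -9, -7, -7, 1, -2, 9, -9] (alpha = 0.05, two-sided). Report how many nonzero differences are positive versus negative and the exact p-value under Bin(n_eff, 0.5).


Step 1: Discard zero differences. Original n = 14; n_eff = number of nonzero differences = 14.
Nonzero differences (with sign): -7, +4, +8, -5, -9, +8, -4, -9, -7, -7, +1, -2, +9, -9
Step 2: Count signs: positive = 5, negative = 9.
Step 3: Under H0: P(positive) = 0.5, so the number of positives S ~ Bin(14, 0.5).
Step 4: Two-sided exact p-value = sum of Bin(14,0.5) probabilities at or below the observed probability = 0.423950.
Step 5: alpha = 0.05. fail to reject H0.

n_eff = 14, pos = 5, neg = 9, p = 0.423950, fail to reject H0.


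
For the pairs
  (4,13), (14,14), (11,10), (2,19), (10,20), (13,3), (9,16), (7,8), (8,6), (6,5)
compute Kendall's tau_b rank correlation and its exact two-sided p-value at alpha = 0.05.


Step 1: Enumerate the 45 unordered pairs (i,j) with i<j and classify each by sign(x_j-x_i) * sign(y_j-y_i).
  (1,2):dx=+10,dy=+1->C; (1,3):dx=+7,dy=-3->D; (1,4):dx=-2,dy=+6->D; (1,5):dx=+6,dy=+7->C
  (1,6):dx=+9,dy=-10->D; (1,7):dx=+5,dy=+3->C; (1,8):dx=+3,dy=-5->D; (1,9):dx=+4,dy=-7->D
  (1,10):dx=+2,dy=-8->D; (2,3):dx=-3,dy=-4->C; (2,4):dx=-12,dy=+5->D; (2,5):dx=-4,dy=+6->D
  (2,6):dx=-1,dy=-11->C; (2,7):dx=-5,dy=+2->D; (2,8):dx=-7,dy=-6->C; (2,9):dx=-6,dy=-8->C
  (2,10):dx=-8,dy=-9->C; (3,4):dx=-9,dy=+9->D; (3,5):dx=-1,dy=+10->D; (3,6):dx=+2,dy=-7->D
  (3,7):dx=-2,dy=+6->D; (3,8):dx=-4,dy=-2->C; (3,9):dx=-3,dy=-4->C; (3,10):dx=-5,dy=-5->C
  (4,5):dx=+8,dy=+1->C; (4,6):dx=+11,dy=-16->D; (4,7):dx=+7,dy=-3->D; (4,8):dx=+5,dy=-11->D
  (4,9):dx=+6,dy=-13->D; (4,10):dx=+4,dy=-14->D; (5,6):dx=+3,dy=-17->D; (5,7):dx=-1,dy=-4->C
  (5,8):dx=-3,dy=-12->C; (5,9):dx=-2,dy=-14->C; (5,10):dx=-4,dy=-15->C; (6,7):dx=-4,dy=+13->D
  (6,8):dx=-6,dy=+5->D; (6,9):dx=-5,dy=+3->D; (6,10):dx=-7,dy=+2->D; (7,8):dx=-2,dy=-8->C
  (7,9):dx=-1,dy=-10->C; (7,10):dx=-3,dy=-11->C; (8,9):dx=+1,dy=-2->D; (8,10):dx=-1,dy=-3->C
  (9,10):dx=-2,dy=-1->C
Step 2: C = 21, D = 24, total pairs = 45.
Step 3: tau = (C - D)/(n(n-1)/2) = (21 - 24)/45 = -0.066667.
Step 4: Exact two-sided p-value (enumerate n! = 3628800 permutations of y under H0): p = 0.861801.
Step 5: alpha = 0.05. fail to reject H0.

tau_b = -0.0667 (C=21, D=24), p = 0.861801, fail to reject H0.


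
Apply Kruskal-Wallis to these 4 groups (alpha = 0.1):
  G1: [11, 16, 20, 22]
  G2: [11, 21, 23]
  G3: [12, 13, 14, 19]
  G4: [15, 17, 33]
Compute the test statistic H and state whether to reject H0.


Step 1: Combine all N = 14 observations and assign midranks.
sorted (value, group, rank): (11,G1,1.5), (11,G2,1.5), (12,G3,3), (13,G3,4), (14,G3,5), (15,G4,6), (16,G1,7), (17,G4,8), (19,G3,9), (20,G1,10), (21,G2,11), (22,G1,12), (23,G2,13), (33,G4,14)
Step 2: Sum ranks within each group.
R_1 = 30.5 (n_1 = 4)
R_2 = 25.5 (n_2 = 3)
R_3 = 21 (n_3 = 4)
R_4 = 28 (n_4 = 3)
Step 3: H = 12/(N(N+1)) * sum(R_i^2/n_i) - 3(N+1)
     = 12/(14*15) * (30.5^2/4 + 25.5^2/3 + 21^2/4 + 28^2/3) - 3*15
     = 0.057143 * 820.896 - 45
     = 1.908333.
Step 4: Ties present; correction factor C = 1 - 6/(14^3 - 14) = 0.997802. Corrected H = 1.908333 / 0.997802 = 1.912537.
Step 5: Under H0, H ~ chi^2(3); p-value = 0.590757.
Step 6: alpha = 0.1. fail to reject H0.

H = 1.9125, df = 3, p = 0.590757, fail to reject H0.


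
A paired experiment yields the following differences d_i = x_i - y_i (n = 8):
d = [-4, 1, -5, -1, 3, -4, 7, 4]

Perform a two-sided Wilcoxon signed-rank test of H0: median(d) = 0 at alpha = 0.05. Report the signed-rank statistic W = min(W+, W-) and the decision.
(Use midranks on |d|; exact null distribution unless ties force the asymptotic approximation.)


Step 1: Drop any zero differences (none here) and take |d_i|.
|d| = [4, 1, 5, 1, 3, 4, 7, 4]
Step 2: Midrank |d_i| (ties get averaged ranks).
ranks: |4|->5, |1|->1.5, |5|->7, |1|->1.5, |3|->3, |4|->5, |7|->8, |4|->5
Step 3: Attach original signs; sum ranks with positive sign and with negative sign.
W+ = 1.5 + 3 + 8 + 5 = 17.5
W- = 5 + 7 + 1.5 + 5 = 18.5
(Check: W+ + W- = 36 should equal n(n+1)/2 = 36.)
Step 4: Test statistic W = min(W+, W-) = 17.5.
Step 5: Ties in |d|, so use the tie-corrected normal approximation.
        E[W] = n(n+1)/4 = 8*9/4 = 18.
        Tie groups: |d|=1 (t=2), |d|=4 (t=3); sum(t^3 - t) = 30.
        Var[W] = n(n+1)(2n+1)/24 - sum(t^3-t)/48 = 1224/24 - 30/48 = 50.375.
        z = (W - E[W]) / sqrt(Var[W]) = (17.5 - 18) / 7.0975 = -0.0704.
        Two-sided p = 2*Phi(z) = 0.943838.
Step 6: alpha = 0.05. fail to reject H0.

W+ = 17.5, W- = 18.5, W = min = 17.5, p = 0.943838, fail to reject H0.


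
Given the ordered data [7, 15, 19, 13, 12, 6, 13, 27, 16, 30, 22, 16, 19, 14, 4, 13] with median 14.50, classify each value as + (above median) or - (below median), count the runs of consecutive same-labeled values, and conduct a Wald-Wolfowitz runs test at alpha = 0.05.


Step 1: Compute median = 14.50; label A = above, B = below.
Labels in order: BAABBBBAAAAAABBB  (n_A = 8, n_B = 8)
Step 2: Count runs R = 5.
Step 3: Under H0 (random ordering), E[R] = 2*n_A*n_B/(n_A+n_B) + 1 = 2*8*8/16 + 1 = 9.0000.
        Var[R] = 2*n_A*n_B*(2*n_A*n_B - n_A - n_B) / ((n_A+n_B)^2 * (n_A+n_B-1)) = 14336/3840 = 3.7333.
        SD[R] = 1.9322.
Step 4: Continuity-corrected z = (R + 0.5 - E[R]) / SD[R] = (5 + 0.5 - 9.0000) / 1.9322 = -1.8114.
Step 5: Two-sided p-value via normal approximation = 2*(1 - Phi(|z|)) = 0.070076.
Step 6: alpha = 0.05. fail to reject H0.

R = 5, z = -1.8114, p = 0.070076, fail to reject H0.


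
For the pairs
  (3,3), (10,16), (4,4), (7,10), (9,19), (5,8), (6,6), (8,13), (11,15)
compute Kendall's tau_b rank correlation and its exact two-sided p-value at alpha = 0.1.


Step 1: Enumerate the 36 unordered pairs (i,j) with i<j and classify each by sign(x_j-x_i) * sign(y_j-y_i).
  (1,2):dx=+7,dy=+13->C; (1,3):dx=+1,dy=+1->C; (1,4):dx=+4,dy=+7->C; (1,5):dx=+6,dy=+16->C
  (1,6):dx=+2,dy=+5->C; (1,7):dx=+3,dy=+3->C; (1,8):dx=+5,dy=+10->C; (1,9):dx=+8,dy=+12->C
  (2,3):dx=-6,dy=-12->C; (2,4):dx=-3,dy=-6->C; (2,5):dx=-1,dy=+3->D; (2,6):dx=-5,dy=-8->C
  (2,7):dx=-4,dy=-10->C; (2,8):dx=-2,dy=-3->C; (2,9):dx=+1,dy=-1->D; (3,4):dx=+3,dy=+6->C
  (3,5):dx=+5,dy=+15->C; (3,6):dx=+1,dy=+4->C; (3,7):dx=+2,dy=+2->C; (3,8):dx=+4,dy=+9->C
  (3,9):dx=+7,dy=+11->C; (4,5):dx=+2,dy=+9->C; (4,6):dx=-2,dy=-2->C; (4,7):dx=-1,dy=-4->C
  (4,8):dx=+1,dy=+3->C; (4,9):dx=+4,dy=+5->C; (5,6):dx=-4,dy=-11->C; (5,7):dx=-3,dy=-13->C
  (5,8):dx=-1,dy=-6->C; (5,9):dx=+2,dy=-4->D; (6,7):dx=+1,dy=-2->D; (6,8):dx=+3,dy=+5->C
  (6,9):dx=+6,dy=+7->C; (7,8):dx=+2,dy=+7->C; (7,9):dx=+5,dy=+9->C; (8,9):dx=+3,dy=+2->C
Step 2: C = 32, D = 4, total pairs = 36.
Step 3: tau = (C - D)/(n(n-1)/2) = (32 - 4)/36 = 0.777778.
Step 4: Exact two-sided p-value (enumerate n! = 362880 permutations of y under H0): p = 0.002425.
Step 5: alpha = 0.1. reject H0.

tau_b = 0.7778 (C=32, D=4), p = 0.002425, reject H0.


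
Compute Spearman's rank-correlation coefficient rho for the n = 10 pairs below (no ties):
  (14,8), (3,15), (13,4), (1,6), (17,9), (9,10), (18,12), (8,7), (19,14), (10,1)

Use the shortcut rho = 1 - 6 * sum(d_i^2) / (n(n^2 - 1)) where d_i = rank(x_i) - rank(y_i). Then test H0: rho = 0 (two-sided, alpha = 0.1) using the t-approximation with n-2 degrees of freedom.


Step 1: Rank x and y separately (midranks; no ties here).
rank(x): 14->7, 3->2, 13->6, 1->1, 17->8, 9->4, 18->9, 8->3, 19->10, 10->5
rank(y): 8->5, 15->10, 4->2, 6->3, 9->6, 10->7, 12->8, 7->4, 14->9, 1->1
Step 2: d_i = R_x(i) - R_y(i); compute d_i^2.
  (7-5)^2=4, (2-10)^2=64, (6-2)^2=16, (1-3)^2=4, (8-6)^2=4, (4-7)^2=9, (9-8)^2=1, (3-4)^2=1, (10-9)^2=1, (5-1)^2=16
sum(d^2) = 120.
Step 3: rho = 1 - 6*120 / (10*(10^2 - 1)) = 1 - 720/990 = 0.272727.
Step 4: Under H0, t = rho * sqrt((n-2)/(1-rho^2)) = 0.8018 ~ t(8).
Step 5: Two-sided p-value from the t-distribution with 8 df = 0.445838.
Step 6: alpha = 0.1. fail to reject H0.

rho = 0.2727, p = 0.445838, fail to reject H0 at alpha = 0.1.


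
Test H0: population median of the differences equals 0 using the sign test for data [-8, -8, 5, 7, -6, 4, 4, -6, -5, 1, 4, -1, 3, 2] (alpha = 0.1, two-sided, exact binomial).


Step 1: Discard zero differences. Original n = 14; n_eff = number of nonzero differences = 14.
Nonzero differences (with sign): -8, -8, +5, +7, -6, +4, +4, -6, -5, +1, +4, -1, +3, +2
Step 2: Count signs: positive = 8, negative = 6.
Step 3: Under H0: P(positive) = 0.5, so the number of positives S ~ Bin(14, 0.5).
Step 4: Two-sided exact p-value = sum of Bin(14,0.5) probabilities at or below the observed probability = 0.790527.
Step 5: alpha = 0.1. fail to reject H0.

n_eff = 14, pos = 8, neg = 6, p = 0.790527, fail to reject H0.


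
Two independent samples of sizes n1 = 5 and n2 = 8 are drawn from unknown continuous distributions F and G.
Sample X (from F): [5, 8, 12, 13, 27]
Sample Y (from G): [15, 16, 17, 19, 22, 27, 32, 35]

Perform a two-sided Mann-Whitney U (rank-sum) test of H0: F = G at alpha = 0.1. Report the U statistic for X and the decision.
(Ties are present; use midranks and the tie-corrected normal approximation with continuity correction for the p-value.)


Step 1: Combine and sort all 13 observations; assign midranks.
sorted (value, group): (5,X), (8,X), (12,X), (13,X), (15,Y), (16,Y), (17,Y), (19,Y), (22,Y), (27,X), (27,Y), (32,Y), (35,Y)
ranks: 5->1, 8->2, 12->3, 13->4, 15->5, 16->6, 17->7, 19->8, 22->9, 27->10.5, 27->10.5, 32->12, 35->13
Step 2: Rank sum for X: R1 = 1 + 2 + 3 + 4 + 10.5 = 20.5.
Step 3: U_X = R1 - n1(n1+1)/2 = 20.5 - 5*6/2 = 20.5 - 15 = 5.5.
       U_Y = n1*n2 - U_X = 40 - 5.5 = 34.5.
Step 4: Ties are present, so use the tie-corrected normal approximation (with continuity correction) for the p-value.
Step 5: p-value = 0.040149; compare to alpha = 0.1. reject H0.

U_X = 5.5, p = 0.040149, reject H0 at alpha = 0.1.


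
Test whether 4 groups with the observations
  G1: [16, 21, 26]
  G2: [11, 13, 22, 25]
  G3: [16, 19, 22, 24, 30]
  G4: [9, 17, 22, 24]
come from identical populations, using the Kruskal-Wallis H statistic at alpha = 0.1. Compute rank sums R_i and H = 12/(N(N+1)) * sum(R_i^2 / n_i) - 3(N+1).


Step 1: Combine all N = 16 observations and assign midranks.
sorted (value, group, rank): (9,G4,1), (11,G2,2), (13,G2,3), (16,G1,4.5), (16,G3,4.5), (17,G4,6), (19,G3,7), (21,G1,8), (22,G2,10), (22,G3,10), (22,G4,10), (24,G3,12.5), (24,G4,12.5), (25,G2,14), (26,G1,15), (30,G3,16)
Step 2: Sum ranks within each group.
R_1 = 27.5 (n_1 = 3)
R_2 = 29 (n_2 = 4)
R_3 = 50 (n_3 = 5)
R_4 = 29.5 (n_4 = 4)
Step 3: H = 12/(N(N+1)) * sum(R_i^2/n_i) - 3(N+1)
     = 12/(16*17) * (27.5^2/3 + 29^2/4 + 50^2/5 + 29.5^2/4) - 3*17
     = 0.044118 * 1179.9 - 51
     = 1.054228.
Step 4: Ties present; correction factor C = 1 - 36/(16^3 - 16) = 0.991176. Corrected H = 1.054228 / 0.991176 = 1.063613.
Step 5: Under H0, H ~ chi^2(3); p-value = 0.785865.
Step 6: alpha = 0.1. fail to reject H0.

H = 1.0636, df = 3, p = 0.785865, fail to reject H0.


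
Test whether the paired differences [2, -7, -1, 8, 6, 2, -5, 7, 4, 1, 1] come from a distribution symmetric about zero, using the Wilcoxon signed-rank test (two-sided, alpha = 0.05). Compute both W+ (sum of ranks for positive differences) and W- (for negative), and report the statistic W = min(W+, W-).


Step 1: Drop any zero differences (none here) and take |d_i|.
|d| = [2, 7, 1, 8, 6, 2, 5, 7, 4, 1, 1]
Step 2: Midrank |d_i| (ties get averaged ranks).
ranks: |2|->4.5, |7|->9.5, |1|->2, |8|->11, |6|->8, |2|->4.5, |5|->7, |7|->9.5, |4|->6, |1|->2, |1|->2
Step 3: Attach original signs; sum ranks with positive sign and with negative sign.
W+ = 4.5 + 11 + 8 + 4.5 + 9.5 + 6 + 2 + 2 = 47.5
W- = 9.5 + 2 + 7 = 18.5
(Check: W+ + W- = 66 should equal n(n+1)/2 = 66.)
Step 4: Test statistic W = min(W+, W-) = 18.5.
Step 5: Ties in |d|, so use the tie-corrected normal approximation.
        E[W] = n(n+1)/4 = 11*12/4 = 33.
        Tie groups: |d|=1 (t=3), |d|=2 (t=2), |d|=7 (t=2); sum(t^3 - t) = 36.
        Var[W] = n(n+1)(2n+1)/24 - sum(t^3-t)/48 = 3036/24 - 36/48 = 125.75.
        z = (W - E[W]) / sqrt(Var[W]) = (18.5 - 33) / 11.2138 = -1.2930.
        Two-sided p = 2*Phi(z) = 0.195995.
Step 6: alpha = 0.05. fail to reject H0.

W+ = 47.5, W- = 18.5, W = min = 18.5, p = 0.195995, fail to reject H0.
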